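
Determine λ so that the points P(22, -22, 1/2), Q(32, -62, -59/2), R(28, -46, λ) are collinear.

Direction PQ = (10, -40, -30). From the x-coordinate of R, the parameter along the line is τ = (28 − 22)/10 = 3/5.
Then λ = 1/2 + 3/5·(-30) = -35/2.

-35/2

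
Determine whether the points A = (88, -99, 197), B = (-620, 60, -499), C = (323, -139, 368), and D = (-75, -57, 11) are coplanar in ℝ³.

No

The four points are coplanar iff the 3×3 determinant with rows AB, AC, AD is zero.
Rows: (-708, 159, -696), (235, -40, 171), (-163, 42, -186).
Expanding along the first row: (-708)(258) − (159)(-15837) + (-696)(3350) = 3819.
Nonzero ⇒ not coplanar.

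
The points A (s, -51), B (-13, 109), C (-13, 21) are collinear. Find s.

The three points are collinear iff det[AB; AC] = 0.
This determinant is linear in s: (88)s + (1144) = 0, so s = -13.

-13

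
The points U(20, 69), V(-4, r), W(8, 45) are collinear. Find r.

Collinearity: (V − U) must be parallel to (W − U) = (-12, -24).
Cross-multiplying the components: (r − 69)·(-12) = (-24)·(-24).
Solving gives r = 21.

21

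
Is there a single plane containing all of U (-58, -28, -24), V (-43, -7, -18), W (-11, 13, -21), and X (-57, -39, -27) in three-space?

No

With U as base: UV = (15, 21, 6), UW = (47, 41, 3), UX = (1, -11, -3).
UW × UX = (-90, 144, -558).
UV · (UW × UX) = -1674.
Since -1674 ≠ 0, the four points are not coplanar.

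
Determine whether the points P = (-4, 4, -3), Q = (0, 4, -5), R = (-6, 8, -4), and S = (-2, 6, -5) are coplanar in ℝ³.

Yes

The four points are coplanar iff the 3×3 determinant with rows PQ, PR, PS is zero.
Rows: (4, 0, -2), (-2, 4, -1), (2, 2, -2).
Expanding along the first row: (4)(-6) − (0)(6) + (-2)(-12) = 0.
Zero determinant ⇒ coplanar.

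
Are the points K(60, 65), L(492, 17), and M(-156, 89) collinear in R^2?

Yes

KL = (432, -48), KM = (-216, 24).
det[KL; KM] = (432)(24) − (-48)(-216) = 0.
The determinant is zero, so the points are collinear.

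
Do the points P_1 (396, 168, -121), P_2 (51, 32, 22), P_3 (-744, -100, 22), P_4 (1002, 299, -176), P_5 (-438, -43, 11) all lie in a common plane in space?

The plane through P_1, P_2, P_3 has normal n = P_1P_2 × P_1P_3 = (18876, -113685, -62580) and equation n·P = -4052004.
Checking the remaining points: n·P_4 = -4063983, n·P_5 = -4067613.
Since n·P_4 = -4063983 ≠ -4052004, P_4 is off the plane and the points are not all coplanar.

No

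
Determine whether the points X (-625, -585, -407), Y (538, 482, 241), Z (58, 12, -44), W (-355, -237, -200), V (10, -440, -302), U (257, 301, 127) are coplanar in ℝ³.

The plane through X, Y, Z has normal n = XY × XZ = (465, 20415, -34450) and equation n·P = 1787750.
Checking the remaining points: n·W = 1886570, n·V = 1425950, n·U = 1889270.
Since n·W = 1886570 ≠ 1787750, W is off the plane and the points are not all coplanar.

No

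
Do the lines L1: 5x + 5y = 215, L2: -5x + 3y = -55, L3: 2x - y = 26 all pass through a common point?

Yes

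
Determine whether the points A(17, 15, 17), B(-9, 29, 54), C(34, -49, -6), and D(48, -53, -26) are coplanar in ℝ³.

Yes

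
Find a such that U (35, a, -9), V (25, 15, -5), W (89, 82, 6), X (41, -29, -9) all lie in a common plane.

-26

The points are coplanar iff UV · (UW × UX) = 0.
Expanding, this is linear in a: (-432)a + (-11232) = 0.
So a = -26.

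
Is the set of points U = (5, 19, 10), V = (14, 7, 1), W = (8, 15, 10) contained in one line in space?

UV = (9, -12, -9), UW = (3, -4, 0).
UV × UW = (-36, -27, 0).
The cross product is nonzero, so the points do not lie on one line.

No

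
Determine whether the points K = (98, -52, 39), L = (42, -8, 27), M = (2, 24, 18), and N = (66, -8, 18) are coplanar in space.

Yes

With K as base: KL = (-56, 44, -12), KM = (-96, 76, -21), KN = (-32, 44, -21).
KM × KN = (-672, -1344, -1792).
KL · (KM × KN) = 0.
The scalar triple product vanishes, so the four points are coplanar.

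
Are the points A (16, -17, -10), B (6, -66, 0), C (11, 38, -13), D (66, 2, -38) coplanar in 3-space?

The four points are coplanar iff the 3×3 determinant with rows AB, AC, AD is zero.
Rows: (-10, -49, 10), (-5, 55, -3), (50, 19, -28).
Expanding along the first row: (-10)(-1483) − (-49)(290) + (10)(-2845) = 590.
Nonzero ⇒ not coplanar.

No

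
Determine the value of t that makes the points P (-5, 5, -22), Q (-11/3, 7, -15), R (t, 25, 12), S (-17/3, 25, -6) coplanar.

-1

Coplanarity ⇔ det[PQ; PR; PS] = 0.
Expanding, this is linear in t: (108)t + (108) = 0.
So t = -1.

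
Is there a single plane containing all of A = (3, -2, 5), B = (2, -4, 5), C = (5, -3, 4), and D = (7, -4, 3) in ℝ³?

Yes

With A as base: AB = (-1, -2, 0), AC = (2, -1, -1), AD = (4, -2, -2).
AC × AD = (0, 0, 0).
AB · (AC × AD) = 0.
The scalar triple product vanishes, so the four points are coplanar.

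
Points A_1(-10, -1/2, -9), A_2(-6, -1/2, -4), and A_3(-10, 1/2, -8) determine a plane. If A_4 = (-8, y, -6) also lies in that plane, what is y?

The plane through A_1, A_2, A_3 has equation −5x − 4y + 4z = 16.
Substituting A_4: (-4)y + (16) = 16, so y = 0.

0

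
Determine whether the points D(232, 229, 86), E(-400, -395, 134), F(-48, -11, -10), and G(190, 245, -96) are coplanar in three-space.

The four points are coplanar iff the 3×3 determinant with rows DE, DF, DG is zero.
Rows: (-632, -624, 48), (-280, -240, -96), (-42, 16, -182).
Expanding along the first row: (-632)(45216) − (-624)(46928) + (48)(-14560) = 7680.
Nonzero ⇒ not coplanar.

No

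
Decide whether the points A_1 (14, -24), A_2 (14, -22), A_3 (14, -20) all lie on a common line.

A_1A_2 = (0, 2), A_1A_3 = (0, 4).
Twice the signed area of △A_1A_2A_3 is (0)(4) − (2)(0) = 0.
The triangle is degenerate (zero area), so the points are collinear.

Yes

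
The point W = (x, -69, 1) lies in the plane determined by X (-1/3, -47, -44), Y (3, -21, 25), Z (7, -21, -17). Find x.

-13

A normal to the plane is n = XY × XZ = (-1092, 416, -104).
W lies in the plane iff n · XW = 0.
This gives (-1092)x + (-14196) = 0, so x = -13.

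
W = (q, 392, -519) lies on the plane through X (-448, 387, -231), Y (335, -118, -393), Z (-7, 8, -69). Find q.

-306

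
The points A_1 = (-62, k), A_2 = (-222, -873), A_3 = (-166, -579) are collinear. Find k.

Collinearity: (A_1 − A_2) must be parallel to (A_3 − A_2) = (56, 294).
Cross-multiplying the components: (k − (-873))·(56) = (160)·(294).
Solving gives k = -33.

-33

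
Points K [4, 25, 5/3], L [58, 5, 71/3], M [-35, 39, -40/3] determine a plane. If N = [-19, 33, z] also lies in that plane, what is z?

-20/3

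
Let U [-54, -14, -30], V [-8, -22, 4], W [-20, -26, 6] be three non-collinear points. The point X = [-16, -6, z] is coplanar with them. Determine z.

-28

Coplanarity requires UV · (UW × UX) = 0.
UV = (46, -8, 34), UW = (34, -12, 36); the triple product is linear in z with coefficient -280 and constant term -7840.
Setting it to zero: z = -28.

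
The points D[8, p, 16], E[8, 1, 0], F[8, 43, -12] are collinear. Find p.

-55

Collinearity requires DE × DF = 0; each component is linear in p.
The x-component gives (12)p + (660) = 0, so p = -55.
The remaining components then also vanish.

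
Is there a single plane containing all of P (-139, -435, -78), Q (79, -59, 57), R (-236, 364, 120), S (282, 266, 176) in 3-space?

Yes

A normal to the plane through P, Q, R is n = PQ × PR = (-33417, -56259, 210654).
The plane has equation n·X = 12686616. For S: n·S = 12686616.
Equal, so S lies in the plane and all four are coplanar.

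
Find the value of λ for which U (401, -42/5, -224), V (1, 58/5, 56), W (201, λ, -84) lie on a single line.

Direction UV = (-400, 20, 280). From the x-coordinate of W, the parameter along the line is τ = (201 − 401)/(-400) = 1/2.
Then λ = (-42/5) + 1/2·(20) = 8/5.

8/5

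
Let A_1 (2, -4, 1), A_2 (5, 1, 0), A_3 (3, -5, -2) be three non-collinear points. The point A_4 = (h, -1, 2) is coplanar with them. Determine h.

A normal to the plane is n = A_1A_2 × A_1A_3 = (-16, 8, -8).
A_4 lies in the plane iff n · A_1A_4 = 0.
This gives (-16)h + (48) = 0, so h = 3.

3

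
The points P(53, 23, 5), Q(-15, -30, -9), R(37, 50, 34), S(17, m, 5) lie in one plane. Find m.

4

The points are coplanar iff PQ · (PR × PS) = 0.
Expanding, this is linear in m: (2196)m + (-8784) = 0.
So m = 4.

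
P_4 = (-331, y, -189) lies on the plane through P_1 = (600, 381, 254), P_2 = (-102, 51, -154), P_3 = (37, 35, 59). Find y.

The plane through P_1, P_2, P_3 has equation −76818x + 92814y + 57102z = 3775242.
Substituting P_4: (92814)y + (14634480) = 3775242, so y = -117.

-117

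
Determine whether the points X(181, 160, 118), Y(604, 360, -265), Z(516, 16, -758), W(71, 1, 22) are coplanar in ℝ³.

No

The four points are coplanar iff the 3×3 determinant with rows XY, XZ, XW is zero.
Rows: (423, 200, -383), (335, -144, -876), (-110, -159, -96).
Expanding along the first row: (423)(-125460) − (200)(-128520) + (-383)(-69105) = -898365.
Nonzero ⇒ not coplanar.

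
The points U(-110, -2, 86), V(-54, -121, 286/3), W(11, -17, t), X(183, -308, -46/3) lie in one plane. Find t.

Normal to plane UVX: n = (44744/3, 25228/3, 17731); plane equation n·P = -132566.
Requiring n·W = -132566: (17731)t + (63308/3) = -132566.
So t = -26/3.

-26/3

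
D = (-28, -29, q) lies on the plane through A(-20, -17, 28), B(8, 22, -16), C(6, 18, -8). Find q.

44

A normal to the plane is n = AB × AC = (136, -136, -34).
D lies in the plane iff n · AD = 0.
This gives (-34)q + (1496) = 0, so q = 44.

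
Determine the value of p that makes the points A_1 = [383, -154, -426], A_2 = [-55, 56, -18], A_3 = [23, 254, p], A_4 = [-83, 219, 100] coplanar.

54

Normal to plane A_1A_2A_4: n = (-41724, 40260, -65514); plane equation n·P = 5728632.
Requiring n·A_3 = 5728632: (-65514)p + (9266388) = 5728632.
So p = 54.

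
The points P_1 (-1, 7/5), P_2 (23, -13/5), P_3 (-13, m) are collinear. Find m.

The three points are collinear iff det[P_1P_2; P_1P_3] = 0.
This determinant is linear in m: (24)m + (-408/5) = 0, so m = 17/5.

17/5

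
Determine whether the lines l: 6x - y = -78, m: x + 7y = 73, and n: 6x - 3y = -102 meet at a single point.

Intersecting l and m: solving the 2×2 system gives (x, y) = (-11, 12).
Substitute into n: (6)(-11) + (-3)(12) = -102.
This equals -102, so (-11, 12) lies on all three lines and they are concurrent.

Yes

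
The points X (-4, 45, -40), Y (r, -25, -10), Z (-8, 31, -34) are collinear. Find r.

Direction XZ = (-4, -14, 6). From the y-coordinate of Y, the parameter along the line is τ = (-25 − 45)/(-14) = 5.
Then r = (-4) + 5·(-4) = -24.

-24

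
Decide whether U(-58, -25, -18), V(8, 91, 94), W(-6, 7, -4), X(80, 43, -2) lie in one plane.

A normal to the plane through U, V, W is n = UV × UW = (-1960, 4900, -3920).
The plane has equation n·P = 61740. For X: n·X = 61740.
Equal, so X lies in the plane and all four are coplanar.

Yes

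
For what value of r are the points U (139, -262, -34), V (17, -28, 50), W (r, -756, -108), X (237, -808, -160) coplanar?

Normal to plane UVX: n = (16380, -7140, 43680); plane equation n·P = 2662380.
Requiring n·W = 2662380: (16380)r + (680400) = 2662380.
So r = 121.

121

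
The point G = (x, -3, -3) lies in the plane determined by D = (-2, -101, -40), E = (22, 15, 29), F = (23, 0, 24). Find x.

-4

Coplanarity requires DE · (DF × DG) = 0.
DE = (24, 116, 69), DF = (25, 101, 64); the triple product is linear in x with coefficient 455 and constant term 1820.
Setting it to zero: x = -4.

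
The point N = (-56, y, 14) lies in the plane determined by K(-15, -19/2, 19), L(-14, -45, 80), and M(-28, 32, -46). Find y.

A normal to the plane is n = KL × KM = (-224, -728, -420).
N lies in the plane iff n · KN = 0.
This gives (-728)y + (4368) = 0, so y = 6.

6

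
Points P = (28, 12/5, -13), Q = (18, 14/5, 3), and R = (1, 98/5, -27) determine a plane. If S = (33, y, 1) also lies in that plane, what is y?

The plane through P, Q, R has equation −(1404/5)x − 572y − (806/5)z = -35698/5.
Substituting S: (-572)y + (-47138/5) = -35698/5, so y = -4.

-4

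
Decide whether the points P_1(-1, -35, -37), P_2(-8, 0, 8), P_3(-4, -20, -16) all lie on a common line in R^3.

No

P_1P_2 = (-7, 35, 45), P_1P_3 = (-3, 15, 21).
P_1P_2 × P_1P_3 = (60, 12, 0).
The cross product is nonzero, so the points do not lie on one line.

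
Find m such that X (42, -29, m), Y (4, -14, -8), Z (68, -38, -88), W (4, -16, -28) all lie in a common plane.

The points are coplanar iff XY · (XZ × XW) = 0.
Expanding, this is linear in m: (128)m + (8064) = 0.
So m = -63.

-63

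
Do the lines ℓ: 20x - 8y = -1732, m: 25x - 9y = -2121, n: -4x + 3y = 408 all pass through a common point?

Yes

The three lines meet at one point iff the augmented coefficient matrix [aᵢ bᵢ cᵢ] has rank < 3, i.e. its determinant vanishes.
Here the determinant is 0.
It vanishes, so the lines are concurrent at (-69, 44).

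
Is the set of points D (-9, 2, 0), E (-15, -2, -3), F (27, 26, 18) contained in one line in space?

DE = (-6, -4, -3), DF = (36, 24, 18).
DE × DF = (0, 0, 0).
The cross product vanishes, so the three points are collinear.

Yes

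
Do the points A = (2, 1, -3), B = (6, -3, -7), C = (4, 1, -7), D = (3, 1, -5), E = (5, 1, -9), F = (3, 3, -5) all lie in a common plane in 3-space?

No

The plane through A, B, C has normal n = AB × AC = (16, 8, 8) and equation n·P = 16.
Checking the remaining points: n·D = 16, n·E = 16, n·F = 32.
Since n·F = 32 ≠ 16, F is off the plane and the points are not all coplanar.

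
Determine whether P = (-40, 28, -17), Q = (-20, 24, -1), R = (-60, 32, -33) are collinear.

PQ = (20, -4, 16), PR = (-20, 4, -16).
Each component of PR is -1 times the corresponding component of PQ, so PR = -1·PQ and the points are collinear.

Yes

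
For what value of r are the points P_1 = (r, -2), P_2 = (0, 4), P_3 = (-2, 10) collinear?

2

Collinearity: (P_1 − P_2) must be parallel to (P_3 − P_2) = (-2, 6).
Cross-multiplying the components: (r − 0)·(6) = (-6)·(-2).
Solving gives r = 2.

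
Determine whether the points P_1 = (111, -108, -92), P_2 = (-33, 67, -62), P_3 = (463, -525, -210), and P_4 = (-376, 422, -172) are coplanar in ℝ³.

No

A normal to the plane through P_1, P_2, P_3 is n = P_1P_2 × P_1P_3 = (-8140, -6432, -1552).
The plane has equation n·P = -66100. For P_4: n·P_4 = 613280.
613280 ≠ -66100, so P_4 is off the plane.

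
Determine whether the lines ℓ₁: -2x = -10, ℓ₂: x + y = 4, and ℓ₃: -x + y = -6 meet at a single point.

Lines aᵢx + bᵢy = cᵢ with pairwise distinct directions are concurrent exactly when det[aᵢ bᵢ cᵢ] = 0.
Here the determinant is 0.
It vanishes, so the lines are concurrent at (5, -1).

Yes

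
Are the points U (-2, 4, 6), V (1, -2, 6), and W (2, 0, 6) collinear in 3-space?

No

UV = (3, -6, 0), UW = (4, -4, 0).
Comparing components 1 and 2: (3)(-4) − (-6)(4) = 12 ≠ 0, so UV and UW are not parallel and the points are not collinear.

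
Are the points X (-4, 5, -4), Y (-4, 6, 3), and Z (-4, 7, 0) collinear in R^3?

No

XY = (0, 1, 7), XZ = (0, 2, 4).
XY × XZ = (-10, 0, 0).
The cross product is nonzero, so the points do not lie on one line.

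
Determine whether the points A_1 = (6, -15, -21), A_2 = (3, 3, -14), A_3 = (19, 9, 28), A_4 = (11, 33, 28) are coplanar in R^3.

Yes

With A_1 as base: A_1A_2 = (-3, 18, 7), A_1A_3 = (13, 24, 49), A_1A_4 = (5, 48, 49).
A_1A_3 × A_1A_4 = (-1176, -392, 504).
A_1A_2 · (A_1A_3 × A_1A_4) = 0.
The scalar triple product vanishes, so the four points are coplanar.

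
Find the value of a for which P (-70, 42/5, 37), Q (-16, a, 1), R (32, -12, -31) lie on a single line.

Direction PR = (102, -102/5, -68). From the x-coordinate of Q, the parameter along the line is τ = (-16 − (-70))/102 = 9/17.
Then a = 42/5 + 9/17·(-102/5) = -12/5.

-12/5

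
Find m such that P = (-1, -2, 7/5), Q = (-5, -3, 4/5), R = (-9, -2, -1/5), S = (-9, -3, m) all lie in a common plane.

Coplanarity ⇔ det[PQ; PR; PS] = 0.
Expanding, this is linear in m: (-8)m + (0) = 0.
So m = 0.

0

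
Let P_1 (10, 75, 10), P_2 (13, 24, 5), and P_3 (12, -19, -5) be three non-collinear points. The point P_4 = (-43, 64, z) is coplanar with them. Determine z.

A normal to the plane is n = P_1P_2 × P_1P_3 = (295, 35, -180).
P_4 lies in the plane iff n · P_1P_4 = 0.
This gives (-180)z + (-14220) = 0, so z = -79.

-79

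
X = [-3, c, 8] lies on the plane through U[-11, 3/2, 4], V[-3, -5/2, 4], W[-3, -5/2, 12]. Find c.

The plane through U, V, W has equation −32x − 64y = 256.
Substituting X: (-64)c + (96) = 256, so c = -5/2.

-5/2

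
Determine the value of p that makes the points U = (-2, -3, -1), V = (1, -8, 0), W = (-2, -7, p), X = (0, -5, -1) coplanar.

1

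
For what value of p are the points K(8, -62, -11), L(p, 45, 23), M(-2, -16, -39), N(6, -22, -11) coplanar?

12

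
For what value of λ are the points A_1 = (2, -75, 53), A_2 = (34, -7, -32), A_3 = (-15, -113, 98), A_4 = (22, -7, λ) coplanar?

2

Coplanarity ⇔ det[A_1A_2; A_1A_3; A_1A_4] = 0.
Expanding, this is linear in λ: (-60)λ + (120) = 0.
So λ = 2.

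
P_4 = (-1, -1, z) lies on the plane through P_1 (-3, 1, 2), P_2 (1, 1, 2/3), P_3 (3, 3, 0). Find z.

The plane through P_1, P_2, P_3 has equation (8/3)x + 8z = 8.
Substituting P_4: (8)z + (-8/3) = 8, so z = 4/3.

4/3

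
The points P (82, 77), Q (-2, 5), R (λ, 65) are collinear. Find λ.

68

Collinearity: (R − P) must be parallel to (Q − P) = (-84, -72).
Cross-multiplying the components: (λ − 82)·(-72) = (-12)·(-84).
Solving gives λ = 68.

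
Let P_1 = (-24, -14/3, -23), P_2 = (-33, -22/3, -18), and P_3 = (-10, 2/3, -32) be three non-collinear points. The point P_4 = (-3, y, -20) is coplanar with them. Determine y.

-38/3

A normal to the plane is n = P_1P_2 × P_1P_3 = (-8/3, -11, -32/3).
P_4 lies in the plane iff n · P_1P_4 = 0.
This gives (-11)y + (-418/3) = 0, so y = -38/3.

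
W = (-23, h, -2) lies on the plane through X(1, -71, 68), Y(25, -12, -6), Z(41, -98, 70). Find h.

The plane through X, Y, Z has equation −1880x − 3008y − 3008z = 7144.
Substituting W: (-3008)h + (49256) = 7144, so h = 14.

14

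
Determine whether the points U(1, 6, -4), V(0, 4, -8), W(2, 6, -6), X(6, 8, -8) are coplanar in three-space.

Yes

The four points are coplanar iff the 3×3 determinant with rows UV, UW, UX is zero.
Rows: (-1, -2, -4), (1, 0, -2), (5, 2, -4).
Expanding along the first row: (-1)(4) − (-2)(6) + (-4)(2) = 0.
Zero determinant ⇒ coplanar.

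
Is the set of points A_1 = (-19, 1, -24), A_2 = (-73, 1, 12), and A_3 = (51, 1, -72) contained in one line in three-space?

A_1A_2 = (-54, 0, 36), A_1A_3 = (70, 0, -48).
Comparing components 3 and 1: (36)(70) − (-54)(-48) = -72 ≠ 0, so A_1A_2 and A_1A_3 are not parallel and the points are not collinear.

No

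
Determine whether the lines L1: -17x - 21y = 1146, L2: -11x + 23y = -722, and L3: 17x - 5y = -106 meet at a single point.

Yes

Intersecting L1 and L2: solving the 2×2 system gives (x, y) = (-18, -40).
Substitute into L3: (17)(-18) + (-5)(-40) = -106.
This equals -106, so (-18, -40) lies on all three lines and they are concurrent.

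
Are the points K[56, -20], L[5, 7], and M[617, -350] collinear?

No

KL = (-51, 27), KM = (561, -330).
det[KL; KM] = (-51)(-330) − (27)(561) = 1683.
The determinant is nonzero, so they are not collinear.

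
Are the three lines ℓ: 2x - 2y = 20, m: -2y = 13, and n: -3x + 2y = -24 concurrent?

Intersecting ℓ and m: solving the 2×2 system gives (x, y) = (7/2, -13/2).
Substitute into n: (-3)(7/2) + (2)(-13/2) = -47/2.
But n requires -24 ≠ -47/2, so the three lines have no common point.

No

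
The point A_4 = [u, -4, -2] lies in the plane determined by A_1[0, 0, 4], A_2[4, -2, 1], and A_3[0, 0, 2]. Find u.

8

The plane through A_1, A_2, A_3 has equation 4x + 8y = 0.
Substituting A_4: (4)u + (-32) = 0, so u = 8.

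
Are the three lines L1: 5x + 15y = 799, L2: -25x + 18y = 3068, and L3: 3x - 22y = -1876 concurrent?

Lines aᵢx + bᵢy = cᵢ with pairwise distinct directions are concurrent exactly when det[aᵢ bᵢ cᵢ] = 0.
Here the determinant is -496.
Nonzero, so no common point exists.

No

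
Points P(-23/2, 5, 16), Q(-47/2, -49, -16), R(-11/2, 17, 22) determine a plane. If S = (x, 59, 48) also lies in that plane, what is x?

1/2

Coplanarity requires PQ · (PR × PS) = 0.
PQ = (-12, -54, -32), PR = (6, 12, 6); the triple product is linear in x with coefficient 60 and constant term -30.
Setting it to zero: x = 1/2.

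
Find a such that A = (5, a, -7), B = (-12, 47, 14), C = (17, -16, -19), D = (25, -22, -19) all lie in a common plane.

Coplanarity ⇔ det[AB; AC; AD] = 0.
Expanding, this is linear in a: (264)a + (-2112) = 0.
So a = 8.

8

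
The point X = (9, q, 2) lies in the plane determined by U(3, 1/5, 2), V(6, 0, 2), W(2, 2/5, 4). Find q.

-1/5

Coplanarity requires UV · (UW × UX) = 0.
UV = (3, -1/5, 0), UW = (-1, 1/5, 2); the triple product is linear in q with coefficient -6 and constant term -6/5.
Setting it to zero: q = -1/5.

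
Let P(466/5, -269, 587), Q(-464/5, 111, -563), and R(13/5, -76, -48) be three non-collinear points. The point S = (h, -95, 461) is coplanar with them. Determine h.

-112/5

Coplanarity requires PQ · (PR × PS) = 0.
PQ = (-186, 380, -1150), PR = (-453/5, 193, -635); the triple product is linear in h with coefficient -19350 and constant term -433440.
Setting it to zero: h = -112/5.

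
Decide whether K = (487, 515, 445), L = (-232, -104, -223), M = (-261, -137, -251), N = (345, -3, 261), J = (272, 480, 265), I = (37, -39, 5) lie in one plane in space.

The plane through K, L, M has normal n = KL × KM = (-4712, -760, 5776) and equation n·P = -115824.
Checking the remaining points: n·N = -115824, n·J = -115824, n·I = -115824.
All equal -115824, so all 6 points lie in one plane.

Yes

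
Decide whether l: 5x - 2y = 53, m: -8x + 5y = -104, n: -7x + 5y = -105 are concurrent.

Intersecting l and m: solving the 2×2 system gives (x, y) = (19/3, -32/3).
Substitute into n: (-7)(19/3) + (5)(-32/3) = -293/3.
But n requires -105 ≠ -293/3, so the three lines have no common point.

No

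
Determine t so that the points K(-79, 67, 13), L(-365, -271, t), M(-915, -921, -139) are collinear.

-39

Direction KM = (-836, -988, -152). From the x-coordinate of L, the parameter along the line is τ = (-365 − (-79))/(-836) = 13/38.
Then t = 13 + 13/38·(-152) = -39.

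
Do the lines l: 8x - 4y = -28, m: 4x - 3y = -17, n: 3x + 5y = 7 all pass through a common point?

Intersecting l and m: solving the 2×2 system gives (x, y) = (-2, 3).
Substitute into n: (3)(-2) + (5)(3) = 9.
But n requires 7 ≠ 9, so the three lines have no common point.

No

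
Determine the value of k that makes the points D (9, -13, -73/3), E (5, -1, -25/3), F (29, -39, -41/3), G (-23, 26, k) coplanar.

Coplanarity ⇔ det[DE; DF; DG] = 0.
Expanding, this is linear in k: (-136)k + (-19720/3) = 0.
So k = -145/3.

-145/3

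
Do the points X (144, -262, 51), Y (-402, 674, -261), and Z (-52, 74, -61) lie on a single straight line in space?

Yes

XY = (-546, 936, -312), XZ = (-196, 336, -112).
XY × XZ = (0, 0, 0).
The cross product vanishes, so the three points are collinear.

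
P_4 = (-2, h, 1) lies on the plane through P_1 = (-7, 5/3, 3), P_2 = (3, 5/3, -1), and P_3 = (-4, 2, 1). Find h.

5/3

Coplanarity requires P_1P_2 · (P_1P_3 × P_1P_4) = 0.
P_1P_2 = (10, 0, -4), P_1P_3 = (3, 1/3, -2); the triple product is linear in h with coefficient 8 and constant term -40/3.
Setting it to zero: h = 5/3.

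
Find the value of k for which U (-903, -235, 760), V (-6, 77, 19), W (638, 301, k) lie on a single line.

Direction UV = (897, 312, -741). From the x-coordinate of W, the parameter along the line is τ = (638 − (-903))/897 = 67/39.
Then k = 760 + 67/39·(-741) = -513.

-513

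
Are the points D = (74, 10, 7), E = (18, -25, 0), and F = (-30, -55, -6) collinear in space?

DE = (-56, -35, -7), DF = (-104, -65, -13).
Each component of DF is 13/7 times the corresponding component of DE, so DF = 13/7·DE and the points are collinear.

Yes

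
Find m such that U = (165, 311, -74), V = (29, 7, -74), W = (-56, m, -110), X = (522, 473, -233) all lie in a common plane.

-327

Coplanarity ⇔ det[UV; UW; UX] = 0.
Expanding, this is linear in m: (21624)m + (7071048) = 0.
So m = -327.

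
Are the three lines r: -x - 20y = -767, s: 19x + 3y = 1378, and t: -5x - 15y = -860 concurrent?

Yes

Lines aᵢx + bᵢy = cᵢ with pairwise distinct directions are concurrent exactly when det[aᵢ bᵢ cᵢ] = 0.
Here the determinant is 0.
It vanishes, so the lines are concurrent at (67, 35).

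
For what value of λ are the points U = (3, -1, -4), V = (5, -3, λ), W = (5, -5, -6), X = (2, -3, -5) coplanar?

The points are coplanar iff UV · (UW × UX) = 0.
Expanding, this is linear in λ: (-8)λ + (-40) = 0.
So λ = -5.

-5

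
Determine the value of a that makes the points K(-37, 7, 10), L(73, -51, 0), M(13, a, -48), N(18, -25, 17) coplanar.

The points are coplanar iff KL · (KM × KN) = 0.
Expanding, this is linear in a: (1320)a + (7920) = 0.
So a = -6.

-6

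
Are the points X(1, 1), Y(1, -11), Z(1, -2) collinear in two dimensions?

XY = (0, -12), XZ = (0, -3).
Twice the signed area of △XYZ is (0)(-3) − (-12)(0) = 0.
The triangle is degenerate (zero area), so the points are collinear.

Yes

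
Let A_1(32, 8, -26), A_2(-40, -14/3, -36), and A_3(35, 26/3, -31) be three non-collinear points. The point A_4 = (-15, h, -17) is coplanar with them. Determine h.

-2/3

The plane through A_1, A_2, A_3 has equation 70x − 390y − 10z = -620.
Substituting A_4: (-390)h + (-880) = -620, so h = -2/3.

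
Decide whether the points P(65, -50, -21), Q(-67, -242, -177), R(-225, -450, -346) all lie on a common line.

No

PQ = (-132, -192, -156), PR = (-290, -400, -325).
Comparing components 3 and 1: (-156)(-290) − (-132)(-325) = 2340 ≠ 0, so PQ and PR are not parallel and the points are not collinear.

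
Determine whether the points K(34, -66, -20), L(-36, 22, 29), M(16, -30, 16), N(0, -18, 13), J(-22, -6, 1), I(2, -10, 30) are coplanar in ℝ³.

The plane through K, L, M has normal n = KL × KM = (1404, 1638, -936) and equation n·P = -41652.
Checking the remaining points: n·N = -41652, n·J = -41652, n·I = -41652.
All equal -41652, so all 6 points lie in one plane.

Yes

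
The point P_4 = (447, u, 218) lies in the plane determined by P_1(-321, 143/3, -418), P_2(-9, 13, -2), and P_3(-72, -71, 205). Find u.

251/3

A normal to the plane is n = P_1P_2 × P_1P_3 = (27768, -90792, -28392).
P_4 lies in the plane iff n · P_1P_4 = 0.
This gives (-90792)u + (7596264) = 0, so u = 251/3.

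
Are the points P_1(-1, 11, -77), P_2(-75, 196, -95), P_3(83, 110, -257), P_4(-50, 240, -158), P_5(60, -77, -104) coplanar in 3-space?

Yes

The plane through P_1, P_2, P_3 has normal n = P_1P_2 × P_1P_3 = (-31518, -14832, -22866) and equation n·P = 1629048.
Checking the remaining points: n·P_4 = 1629048, n·P_5 = 1629048.
All equal 1629048, so all 5 points lie in one plane.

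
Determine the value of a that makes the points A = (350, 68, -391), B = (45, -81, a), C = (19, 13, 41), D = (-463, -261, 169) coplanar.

-247

The points are coplanar iff AB · (AC × AD) = 0.
Expanding, this is linear in a: (64184)a + (15853448) = 0.
So a = -247.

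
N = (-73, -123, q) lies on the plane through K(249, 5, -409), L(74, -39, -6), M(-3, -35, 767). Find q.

Coplanarity requires KL · (KM × KN) = 0.
KL = (-175, -44, 403), KM = (-252, -40, 1176); the triple product is linear in q with coefficient -4088 and constant term -3544296.
Setting it to zero: q = -867.

-867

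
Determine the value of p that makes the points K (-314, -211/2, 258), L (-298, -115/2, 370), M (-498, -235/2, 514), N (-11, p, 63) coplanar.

-13/2

Normal to plane KLM: n = (13632, -24704, 8640); plane equation n·P = 554944.
Requiring n·N = 554944: (-24704)p + (394368) = 554944.
So p = -13/2.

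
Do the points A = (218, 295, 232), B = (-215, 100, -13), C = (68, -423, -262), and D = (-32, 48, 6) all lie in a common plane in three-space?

Yes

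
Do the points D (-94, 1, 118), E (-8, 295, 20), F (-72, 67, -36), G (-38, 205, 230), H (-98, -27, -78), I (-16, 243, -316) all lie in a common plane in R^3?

The plane through D, E, F has normal n = DE × DF = (-38808, 11088, -792) and equation n·P = 3565584.
Checking the remaining points: n·G = 3565584, n·H = 3565584, n·I = 3565584.
All equal 3565584, so all 6 points lie in one plane.

Yes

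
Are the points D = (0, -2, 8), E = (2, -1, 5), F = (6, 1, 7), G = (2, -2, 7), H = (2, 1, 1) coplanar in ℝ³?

The plane through D, E, F has normal n = DE × DF = (8, -16, 0) and equation n·P = 32.
Checking the remaining points: n·G = 48, n·H = 0.
Since n·G = 48 ≠ 32, G is off the plane and the points are not all coplanar.

No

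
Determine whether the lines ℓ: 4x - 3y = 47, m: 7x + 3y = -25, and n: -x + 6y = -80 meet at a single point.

Yes

Intersecting ℓ and m: solving the 2×2 system gives (x, y) = (2, -13).
Substitute into n: (-1)(2) + (6)(-13) = -80.
This equals -80, so (2, -13) lies on all three lines and they are concurrent.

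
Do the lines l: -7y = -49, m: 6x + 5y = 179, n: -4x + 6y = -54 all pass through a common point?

Yes

Intersecting l and m: solving the 2×2 system gives (x, y) = (24, 7).
Substitute into n: (-4)(24) + (6)(7) = -54.
This equals -54, so (24, 7) lies on all three lines and they are concurrent.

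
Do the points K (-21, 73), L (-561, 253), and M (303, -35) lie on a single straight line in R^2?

Yes

KL = (-540, 180), KM = (324, -108).
Checking proportionality: KM = -3/5·KL, so the vectors are parallel and the points are collinear.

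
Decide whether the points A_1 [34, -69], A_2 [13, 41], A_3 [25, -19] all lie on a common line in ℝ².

A_1A_2 = (-21, 110), A_1A_3 = (-9, 50).
If collinear, A_1A_3 would be a scalar multiple of A_1A_2. But (-21)·(50) ≠ (110)·(-9) (difference -60), so they are not parallel; the points are not collinear.

No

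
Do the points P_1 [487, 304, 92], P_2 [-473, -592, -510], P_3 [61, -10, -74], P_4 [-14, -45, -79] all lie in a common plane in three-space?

No

A normal to the plane through P_1, P_2, P_3 is n = P_1P_2 × P_1P_3 = (-40292, 97092, -80256).
The plane has equation n·P = 2510212. For P_4: n·P_4 = 2535172.
2535172 ≠ 2510212, so P_4 is off the plane.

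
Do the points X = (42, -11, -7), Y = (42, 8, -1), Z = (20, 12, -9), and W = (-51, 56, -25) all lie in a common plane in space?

Yes

The four points are coplanar iff the 3×3 determinant with rows XY, XZ, XW is zero.
Rows: (0, 19, 6), (-22, 23, -2), (-93, 67, -18).
Expanding along the first row: (0)(-280) − (19)(210) + (6)(665) = 0.
Zero determinant ⇒ coplanar.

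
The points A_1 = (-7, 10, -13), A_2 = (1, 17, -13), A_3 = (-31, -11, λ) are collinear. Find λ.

-13

Direction A_1A_2 = (8, 7, 0). From the x-coordinate of A_3, the parameter along the line is τ = (-31 − (-7))/8 = -3.
Then λ = (-13) + (-3)·(0) = -13.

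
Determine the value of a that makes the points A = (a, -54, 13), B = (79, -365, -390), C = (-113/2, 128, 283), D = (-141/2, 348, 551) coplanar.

The points are coplanar iff AB · (AC × AD) = 0.
Expanding, this is linear in a: (15936)a + (-390432) = 0.
So a = 49/2.

49/2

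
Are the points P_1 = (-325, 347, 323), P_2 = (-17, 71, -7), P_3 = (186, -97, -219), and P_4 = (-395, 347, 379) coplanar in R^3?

With P_1 as base: P_1P_2 = (308, -276, -330), P_1P_3 = (511, -444, -542), P_1P_4 = (-70, 0, 56).
P_1P_3 × P_1P_4 = (-24864, 9324, -31080).
P_1P_2 · (P_1P_3 × P_1P_4) = 24864.
Since 24864 ≠ 0, the four points are not coplanar.

No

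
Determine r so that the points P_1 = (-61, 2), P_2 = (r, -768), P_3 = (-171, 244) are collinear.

289

Collinearity: (P_2 − P_1) must be parallel to (P_3 − P_1) = (-110, 242).
Cross-multiplying the components: (r − (-61))·(242) = (-770)·(-110).
Solving gives r = 289.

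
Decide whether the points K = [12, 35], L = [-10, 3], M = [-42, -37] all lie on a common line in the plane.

No

KL = (-22, -32), KM = (-54, -72).
det[KL; KM] = (-22)(-72) − (-32)(-54) = -144.
The determinant is nonzero, so they are not collinear.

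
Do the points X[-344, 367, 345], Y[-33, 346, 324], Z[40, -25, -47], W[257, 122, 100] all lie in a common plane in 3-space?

Yes

The four points are coplanar iff the 3×3 determinant with rows XY, XZ, XW is zero.
Rows: (311, -21, -21), (384, -392, -392), (601, -245, -245).
Expanding along the first row: (311)(0) − (-21)(141512) + (-21)(141512) = 0.
Zero determinant ⇒ coplanar.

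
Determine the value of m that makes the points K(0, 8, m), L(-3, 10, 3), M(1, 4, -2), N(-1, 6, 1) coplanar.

-2

Coplanarity ⇔ det[KL; KM; KN] = 0.
Expanding, this is linear in m: (4)m + (8) = 0.
So m = -2.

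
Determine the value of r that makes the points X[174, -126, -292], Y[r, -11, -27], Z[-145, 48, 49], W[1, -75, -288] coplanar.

-4

Normal to plane XZW: n = (-16695, -57717, 13833); plane equation n·P = 328176.
Requiring n·Y = 328176: (-16695)r + (261396) = 328176.
So r = -4.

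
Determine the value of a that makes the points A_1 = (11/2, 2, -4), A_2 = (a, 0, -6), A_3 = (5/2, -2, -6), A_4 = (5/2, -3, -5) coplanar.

7/2

Normal to plane A_1A_3A_4: n = (-6, 3, 3); plane equation n·P = -39.
Requiring n·A_2 = -39: (-6)a + (-18) = -39.
So a = 7/2.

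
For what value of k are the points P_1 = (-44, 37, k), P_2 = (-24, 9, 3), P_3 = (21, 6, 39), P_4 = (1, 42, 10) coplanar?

Coplanarity ⇔ det[P_1P_2; P_1P_3; P_1P_4] = 0.
Expanding, this is linear in k: (-1560)k + (-35880) = 0.
So k = -23.

-23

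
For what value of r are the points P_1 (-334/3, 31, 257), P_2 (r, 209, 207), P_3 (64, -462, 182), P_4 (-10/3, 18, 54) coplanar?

The points are coplanar iff P_1P_2 · (P_1P_3 × P_1P_4) = 0.
Expanding, this is linear in r: (99104)r + (13379040) = 0.
So r = -135.

-135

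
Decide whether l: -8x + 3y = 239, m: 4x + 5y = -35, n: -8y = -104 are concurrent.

The three lines meet at one point iff the augmented coefficient matrix [aᵢ bᵢ cᵢ] has rank < 3, i.e. its determinant vanishes.
Here the determinant is 0.
It vanishes, so the lines are concurrent at (-25, 13).

Yes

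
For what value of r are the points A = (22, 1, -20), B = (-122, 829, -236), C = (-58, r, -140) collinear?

461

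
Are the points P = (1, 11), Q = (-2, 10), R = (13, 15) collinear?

Yes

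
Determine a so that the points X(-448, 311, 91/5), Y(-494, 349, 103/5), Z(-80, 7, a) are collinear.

Collinearity requires XY × XZ = 0; each component is linear in a.
The x-component gives (38)a + (38) = 0, so a = -1.
The remaining components then also vanish.

-1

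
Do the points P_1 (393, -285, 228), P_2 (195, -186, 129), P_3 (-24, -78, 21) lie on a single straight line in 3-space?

P_1P_2 = (-198, 99, -99), P_1P_3 = (-417, 207, -207).
Comparing components 3 and 1: (-99)(-417) − (-198)(-207) = 297 ≠ 0, so P_1P_2 and P_1P_3 are not parallel and the points are not collinear.

No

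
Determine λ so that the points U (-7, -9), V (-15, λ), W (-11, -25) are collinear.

The three points are collinear iff det[UV; UW] = 0.
This determinant is linear in λ: (4)λ + (164) = 0, so λ = -41.

-41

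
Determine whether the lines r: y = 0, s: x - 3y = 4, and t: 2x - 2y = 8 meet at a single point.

The three lines meet at one point iff the augmented coefficient matrix [aᵢ bᵢ cᵢ] has rank < 3, i.e. its determinant vanishes.
Here the determinant is 0.
It vanishes, so the lines are concurrent at (4, 0).

Yes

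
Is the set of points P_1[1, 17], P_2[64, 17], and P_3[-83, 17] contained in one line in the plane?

Yes

P_1P_2 = (63, 0), P_1P_3 = (-84, 0).
Checking proportionality: P_1P_3 = -4/3·P_1P_2, so the vectors are parallel and the points are collinear.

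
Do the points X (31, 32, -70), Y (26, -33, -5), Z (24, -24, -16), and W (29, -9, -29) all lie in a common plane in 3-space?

A normal to the plane through X, Y, Z is n = XY × XZ = (130, -185, -175).
The plane has equation n·P = 10360. For W: n·W = 10510.
10510 ≠ 10360, so W is off the plane.

No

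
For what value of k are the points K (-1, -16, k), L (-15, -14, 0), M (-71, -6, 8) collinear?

-2

Direction LM = (-56, 8, 8). From the x-coordinate of K, the parameter along the line is τ = (-1 − (-15))/(-56) = -1/4.
Then k = 0 + (-1/4)·(8) = -2.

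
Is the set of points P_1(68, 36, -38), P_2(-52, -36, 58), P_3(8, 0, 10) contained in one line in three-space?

P_1P_2 = (-120, -72, 96), P_1P_3 = (-60, -36, 48).
Each component of P_1P_3 is 1/2 times the corresponding component of P_1P_2, so P_1P_3 = 1/2·P_1P_2 and the points are collinear.

Yes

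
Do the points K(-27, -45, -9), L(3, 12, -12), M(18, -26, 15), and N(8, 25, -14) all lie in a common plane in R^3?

Yes

With K as base: KL = (30, 57, -3), KM = (45, 19, 24), KN = (35, 70, -5).
KM × KN = (-1775, 1065, 2485).
KL · (KM × KN) = 0.
The scalar triple product vanishes, so the four points are coplanar.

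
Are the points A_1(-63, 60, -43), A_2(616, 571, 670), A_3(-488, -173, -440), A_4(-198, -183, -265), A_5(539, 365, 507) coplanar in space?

The plane through A_1, A_2, A_3 has normal n = A_1A_2 × A_1A_3 = (-36738, -33462, 58968) and equation n·P = -2228850.
Checking the remaining points: n·A_4 = -2228850, n·A_5 = -2118636.
Since n·A_5 = -2118636 ≠ -2228850, A_5 is off the plane and the points are not all coplanar.

No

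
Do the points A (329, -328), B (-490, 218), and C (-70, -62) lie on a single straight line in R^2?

AB = (-819, 546), AC = (-399, 266).
Checking proportionality: AC = 19/39·AB, so the vectors are parallel and the points are collinear.

Yes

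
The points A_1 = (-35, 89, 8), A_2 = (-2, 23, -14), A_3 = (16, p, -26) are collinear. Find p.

-13

Collinearity requires A_1A_2 × A_1A_3 = 0; each component is linear in p.
The x-component gives (22)p + (286) = 0, so p = -13.
The remaining components then also vanish.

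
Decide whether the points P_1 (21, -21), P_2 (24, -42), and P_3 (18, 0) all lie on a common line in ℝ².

P_1P_2 = (3, -21), P_1P_3 = (-3, 21).
det[P_1P_2; P_1P_3] = (3)(21) − (-21)(-3) = 0.
The determinant is zero, so the points are collinear.

Yes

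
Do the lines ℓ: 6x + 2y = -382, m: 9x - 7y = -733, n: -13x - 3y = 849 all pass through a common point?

Yes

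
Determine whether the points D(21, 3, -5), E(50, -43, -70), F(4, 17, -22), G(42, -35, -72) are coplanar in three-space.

A normal to the plane through D, E, F is n = DE × DF = (1692, 1598, -376).
The plane has equation n·P = 42206. For G: n·G = 42206.
Equal, so G lies in the plane and all four are coplanar.

Yes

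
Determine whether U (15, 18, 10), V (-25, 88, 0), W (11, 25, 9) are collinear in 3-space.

Yes

UV = (-40, 70, -10), UW = (-4, 7, -1).
UV × UW = (0, 0, 0).
The cross product vanishes, so the three points are collinear.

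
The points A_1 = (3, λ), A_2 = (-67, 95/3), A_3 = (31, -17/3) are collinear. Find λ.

The three points are collinear iff det[A_1A_2; A_1A_3] = 0.
This determinant is linear in λ: (98)λ + (-490) = 0, so λ = 5.

5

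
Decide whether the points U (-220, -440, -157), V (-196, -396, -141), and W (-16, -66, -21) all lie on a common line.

Yes

UV = (24, 44, 16), UW = (204, 374, 136).
UV × UW = (0, 0, 0).
The cross product vanishes, so the three points are collinear.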